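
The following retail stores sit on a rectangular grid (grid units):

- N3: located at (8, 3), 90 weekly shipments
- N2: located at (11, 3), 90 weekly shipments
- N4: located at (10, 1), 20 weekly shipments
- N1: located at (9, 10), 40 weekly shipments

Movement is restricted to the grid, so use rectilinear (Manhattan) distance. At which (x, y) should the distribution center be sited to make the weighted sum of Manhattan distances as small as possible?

(9, 3)

Manhattan distance separates: Σwᵢ(|x−xᵢ|+|y−yᵢ|) = Σwᵢ|x−xᵢ| + Σwᵢ|y−yᵢ|, so x and y are optimised independently as 1-D weighted medians.
Total weight W = 240; half = 120.
x-coordinate, sorted with cumulative weight:
  x=8 (N3, w=90) cum 90
  x=9 (N1, w=40) cum 130  ← median
  x=10 (N4, w=20) cum 150
  x=11 (N2, w=90) cum 240
⇒ x* = 9
y-coordinate, sorted with cumulative weight:
  y=1 (N4, w=20) cum 20
  y=3 (N3, w=90) cum 110
  y=3 (N2, w=90) cum 200  ← median
  y=10 (N1, w=40) cum 240
⇒ y* = 3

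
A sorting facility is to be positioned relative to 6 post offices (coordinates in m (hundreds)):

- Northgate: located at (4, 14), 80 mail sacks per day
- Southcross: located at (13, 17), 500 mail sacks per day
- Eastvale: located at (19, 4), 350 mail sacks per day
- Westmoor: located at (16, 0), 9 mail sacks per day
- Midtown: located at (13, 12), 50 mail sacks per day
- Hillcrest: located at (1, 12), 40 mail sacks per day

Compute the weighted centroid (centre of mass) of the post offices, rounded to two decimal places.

The minimiser of Σwᵢ‖p−pᵢ‖² is the weighted centroid p* = (Σwᵢpᵢ)/(Σwᵢ).
Σwᵢ = 1029.
Σwᵢxᵢ = 80·4 + 500·13 + 350·19 + 9·16 + 50·13 + 40·1 = 14304.
Σwᵢyᵢ = 80·14 + 500·17 + 350·4 + 9·0 + 50·12 + 40·12 = 12100.
x* = 14304/1029 = 13.90, y* = 12100/1029 = 11.76.

(13.90, 11.76)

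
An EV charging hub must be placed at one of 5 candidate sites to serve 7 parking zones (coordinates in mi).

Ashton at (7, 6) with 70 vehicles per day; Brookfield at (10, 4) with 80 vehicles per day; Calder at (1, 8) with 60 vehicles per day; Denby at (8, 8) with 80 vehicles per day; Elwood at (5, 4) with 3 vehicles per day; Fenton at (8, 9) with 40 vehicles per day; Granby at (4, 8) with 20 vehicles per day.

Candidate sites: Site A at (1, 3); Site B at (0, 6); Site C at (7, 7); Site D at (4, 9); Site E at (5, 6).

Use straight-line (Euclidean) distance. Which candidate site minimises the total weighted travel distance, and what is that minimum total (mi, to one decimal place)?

Total weighted distance at each candidate:
  Site A (1, 3): total = 2680.0
  Site B (0, 6): total = 2547.1
  Site C (7, 7): total = 1051.0
  Site D (4, 9): total = 1636.7
  Site E (5, 6): total = 1348.0
Minimum is at Site C with total 1051.0 mi.

Site C, total 1051.0 mi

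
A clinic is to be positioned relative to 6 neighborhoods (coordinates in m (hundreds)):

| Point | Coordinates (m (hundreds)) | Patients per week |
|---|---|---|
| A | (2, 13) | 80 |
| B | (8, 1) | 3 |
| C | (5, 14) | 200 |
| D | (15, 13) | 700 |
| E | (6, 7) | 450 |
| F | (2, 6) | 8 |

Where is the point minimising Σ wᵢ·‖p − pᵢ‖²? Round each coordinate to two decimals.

The minimiser of Σwᵢ‖p−pᵢ‖² is the weighted centroid p* = (Σwᵢpᵢ)/(Σwᵢ).
Σwᵢ = 1441.
Σwᵢxᵢ = 80·2 + 3·8 + 200·5 + 700·15 + 450·6 + 8·2 = 14400.
Σwᵢyᵢ = 80·13 + 3·1 + 200·14 + 700·13 + 450·7 + 8·6 = 16141.
x* = 14400/1441 = 9.99, y* = 16141/1441 = 11.20.

(9.99, 11.20)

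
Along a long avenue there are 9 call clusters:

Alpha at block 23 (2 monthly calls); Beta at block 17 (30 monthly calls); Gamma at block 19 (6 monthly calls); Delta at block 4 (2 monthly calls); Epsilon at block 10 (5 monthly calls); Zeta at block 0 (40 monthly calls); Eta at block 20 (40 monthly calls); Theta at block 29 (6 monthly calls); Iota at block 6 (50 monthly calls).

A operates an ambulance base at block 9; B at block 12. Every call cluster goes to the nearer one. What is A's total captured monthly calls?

97

The indifferent point is the midpoint (9+12)/2 = 10.5; call clusters left of it (closer to A at 9) go to A, those right go to B.
  Zeta at 0 (w=40) → A
  Delta at 4 (w=2) → A
  Iota at 6 (w=50) → A
  Epsilon at 10 (w=5) → A
  Beta at 17 (w=30) → B
  Gamma at 19 (w=6) → B
  Eta at 20 (w=40) → B
  Alpha at 23 (w=2) → B
  Theta at 29 (w=6) → B
A captures 97; B captures 84.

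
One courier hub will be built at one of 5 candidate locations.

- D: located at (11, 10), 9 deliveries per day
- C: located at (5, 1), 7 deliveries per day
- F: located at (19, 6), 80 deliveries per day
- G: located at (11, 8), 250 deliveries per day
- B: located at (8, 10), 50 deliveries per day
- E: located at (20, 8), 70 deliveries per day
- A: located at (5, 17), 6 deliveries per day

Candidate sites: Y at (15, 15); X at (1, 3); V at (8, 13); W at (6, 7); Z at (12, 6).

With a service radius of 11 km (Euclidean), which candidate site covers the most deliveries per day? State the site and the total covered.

Z, covering 466

Coverage radius r = 11 km; a point is covered iff (Δx)²+(Δy)² ≤ 11² = 121.
  Y (15, 15): covers {D, F, G, B, E, A} → 465
  X (1, 3): covers {C, B} → 57
  V (8, 13): covers {D, G, B, A} → 315
  W (6, 7): covers {D, C, G, B, A} → 322
  Z (12, 6): covers {D, C, F, G, B, E} → 466
Maximum coverage at Z: 466 deliveries per day.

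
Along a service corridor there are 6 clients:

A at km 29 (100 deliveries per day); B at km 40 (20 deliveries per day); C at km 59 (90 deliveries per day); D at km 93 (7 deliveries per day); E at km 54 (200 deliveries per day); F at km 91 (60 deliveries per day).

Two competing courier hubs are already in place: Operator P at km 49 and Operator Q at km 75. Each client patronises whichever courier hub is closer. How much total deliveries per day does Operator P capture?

410

The indifferent point is the midpoint (49+75)/2 = 62; clients left of it (closer to Operator P at 49) go to Operator P, those right go to Operator Q.
  A at 29 (w=100) → Operator P
  B at 40 (w=20) → Operator P
  E at 54 (w=200) → Operator P
  C at 59 (w=90) → Operator P
  F at 91 (w=60) → Operator Q
  D at 93 (w=7) → Operator Q
Operator P captures 410; Operator Q captures 67.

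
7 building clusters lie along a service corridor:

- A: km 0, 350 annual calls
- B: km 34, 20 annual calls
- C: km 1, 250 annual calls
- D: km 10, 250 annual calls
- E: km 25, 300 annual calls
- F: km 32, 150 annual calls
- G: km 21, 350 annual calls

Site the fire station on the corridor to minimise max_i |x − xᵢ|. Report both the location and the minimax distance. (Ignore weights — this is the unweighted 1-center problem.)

The 1-center on a line is the midpoint of the two extreme points: leftmost at 0, rightmost at 34.
Optimal location = (0 + 34)/2 = 17; maximum distance = (34 − 0)/2 = 17.

location 17, max distance 17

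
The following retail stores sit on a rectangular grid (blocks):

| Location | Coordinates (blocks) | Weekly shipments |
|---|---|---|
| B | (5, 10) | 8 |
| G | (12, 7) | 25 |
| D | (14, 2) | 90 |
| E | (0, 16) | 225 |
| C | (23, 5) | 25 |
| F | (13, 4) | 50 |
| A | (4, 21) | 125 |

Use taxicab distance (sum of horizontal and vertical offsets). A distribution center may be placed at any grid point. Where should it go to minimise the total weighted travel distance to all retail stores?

Manhattan distance separates: Σwᵢ(|x−xᵢ|+|y−yᵢ|) = Σwᵢ|x−xᵢ| + Σwᵢ|y−yᵢ|, so x and y are optimised independently as 1-D weighted medians.
Total weight W = 548; half = 274.
x-coordinate, sorted with cumulative weight:
  x=0 (E, w=225) cum 225
  x=4 (A, w=125) cum 350  ← median
  x=5 (B, w=8) cum 358
  x=12 (G, w=25) cum 383
  x=13 (F, w=50) cum 433
  x=14 (D, w=90) cum 523
  x=23 (C, w=25) cum 548
⇒ x* = 4
y-coordinate, sorted with cumulative weight:
  y=2 (D, w=90) cum 90
  y=4 (F, w=50) cum 140
  y=5 (C, w=25) cum 165
  y=7 (G, w=25) cum 190
  y=10 (B, w=8) cum 198
  y=16 (E, w=225) cum 423  ← median
  y=21 (A, w=125) cum 548
⇒ y* = 16

(4, 16)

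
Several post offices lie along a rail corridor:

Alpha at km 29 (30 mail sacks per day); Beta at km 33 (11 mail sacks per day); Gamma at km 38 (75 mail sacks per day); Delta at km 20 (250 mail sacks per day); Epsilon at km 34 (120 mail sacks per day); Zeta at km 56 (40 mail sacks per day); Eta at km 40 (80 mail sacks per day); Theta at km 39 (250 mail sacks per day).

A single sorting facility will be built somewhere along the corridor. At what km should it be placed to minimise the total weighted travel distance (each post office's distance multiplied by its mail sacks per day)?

For a sum of weighted absolute distances on a line, the optimum is the weighted median (not the mean). Total weight W = 856; half-weight = 428.
Sort by position and accumulate weight:
  km 20 (Delta, w=250) → cum 250
  km 29 (Alpha, w=30) → cum 280
  km 33 (Beta, w=11) → cum 291
  km 34 (Epsilon, w=120) → cum 411
  km 38 (Gamma, w=75) → cum 486  ≥ 428 → median here
  km 39 (Theta, w=250) → cum 736
  km 40 (Eta, w=80) → cum 816
  km 56 (Zeta, w=40) → cum 856
Optimal location: km 38.

x = 38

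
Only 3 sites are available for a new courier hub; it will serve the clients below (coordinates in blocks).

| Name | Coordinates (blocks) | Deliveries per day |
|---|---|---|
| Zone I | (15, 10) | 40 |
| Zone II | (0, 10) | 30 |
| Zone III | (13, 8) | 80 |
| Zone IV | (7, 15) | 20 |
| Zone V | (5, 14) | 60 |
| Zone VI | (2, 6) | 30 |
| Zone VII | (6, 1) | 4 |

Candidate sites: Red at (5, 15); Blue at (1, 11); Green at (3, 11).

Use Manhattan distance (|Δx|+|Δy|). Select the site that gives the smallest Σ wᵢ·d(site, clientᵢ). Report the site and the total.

Total weighted distance at each candidate:
  Red (5, 15): total = 2620
  Blue (1, 11): total = 2720
  Green (3, 11): total = 2372
Minimum is at Green with total 2372 blocks.

Green, total 2372 blocks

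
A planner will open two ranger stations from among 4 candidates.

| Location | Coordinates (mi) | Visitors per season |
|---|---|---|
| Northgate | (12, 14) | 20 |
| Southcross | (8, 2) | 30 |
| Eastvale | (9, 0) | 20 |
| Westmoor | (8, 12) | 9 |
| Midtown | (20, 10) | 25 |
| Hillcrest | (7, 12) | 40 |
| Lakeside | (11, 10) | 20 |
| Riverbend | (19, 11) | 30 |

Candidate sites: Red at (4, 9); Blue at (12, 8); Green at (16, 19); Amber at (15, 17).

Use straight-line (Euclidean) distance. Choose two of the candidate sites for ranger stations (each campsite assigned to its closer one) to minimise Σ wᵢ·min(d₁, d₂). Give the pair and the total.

Evaluate every pair (each demand assigned to the nearer of the two):
  {Red, Blue}: total = 1201.3
  {Blue, Amber}: total = 1246.3
  {Blue, Green}: total = 1293.6
  {Red, Amber}: total = 1320.2
  {Red, Green}: total = 1434.5
  {Green, Amber}: total = 1989.4
Best pair: {Red, Blue} with total 1201.3.

{Red, Blue}, total 1201.3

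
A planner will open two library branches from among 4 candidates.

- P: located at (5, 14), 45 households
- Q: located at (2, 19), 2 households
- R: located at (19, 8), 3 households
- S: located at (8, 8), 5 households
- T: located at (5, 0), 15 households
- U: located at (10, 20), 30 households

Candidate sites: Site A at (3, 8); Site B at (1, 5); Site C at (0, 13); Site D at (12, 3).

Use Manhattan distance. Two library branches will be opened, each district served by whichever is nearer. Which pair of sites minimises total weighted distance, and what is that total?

Evaluate every pair (each demand assigned to the nearer of the two):
  {Site A, Site C}: total = 1019
  {Site C, Site D}: total = 1027
  {Site B, Site C}: total = 1044
  {Site A, Site B}: total = 1162
  {Site A, Site D}: total = 1165
  {Site B, Site D}: total = 1401
Best pair: {Site A, Site C} with total 1019.

{Site A, Site C}, total 1019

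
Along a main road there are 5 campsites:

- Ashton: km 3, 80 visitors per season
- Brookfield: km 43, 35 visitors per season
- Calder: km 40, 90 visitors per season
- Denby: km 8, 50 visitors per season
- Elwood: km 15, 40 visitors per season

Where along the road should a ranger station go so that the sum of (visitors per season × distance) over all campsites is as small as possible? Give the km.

For a sum of weighted absolute distances on a line, the optimum is the weighted median (not the mean). Total weight W = 295; half-weight = 147.5.
Sort by position and accumulate weight:
  km 3 (Ashton, w=80) → cum 80
  km 8 (Denby, w=50) → cum 130
  km 15 (Elwood, w=40) → cum 170  ≥ 147.5 → median here
  km 40 (Calder, w=90) → cum 260
  km 43 (Brookfield, w=35) → cum 295
Optimal location: km 15.

x = 15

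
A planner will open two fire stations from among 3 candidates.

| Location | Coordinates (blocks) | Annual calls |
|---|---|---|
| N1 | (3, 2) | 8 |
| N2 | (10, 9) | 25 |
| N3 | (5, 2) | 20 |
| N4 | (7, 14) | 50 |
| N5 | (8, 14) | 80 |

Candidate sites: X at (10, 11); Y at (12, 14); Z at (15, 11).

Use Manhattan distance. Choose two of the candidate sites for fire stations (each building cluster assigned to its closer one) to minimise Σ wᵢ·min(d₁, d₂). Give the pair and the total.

Evaluate every pair (each demand assigned to the nearer of the two):
  {X, Y}: total = 1028
  {X, Z}: total = 1158
  {Y, Z}: total = 1293
Best pair: {X, Y} with total 1028.

{X, Y}, total 1028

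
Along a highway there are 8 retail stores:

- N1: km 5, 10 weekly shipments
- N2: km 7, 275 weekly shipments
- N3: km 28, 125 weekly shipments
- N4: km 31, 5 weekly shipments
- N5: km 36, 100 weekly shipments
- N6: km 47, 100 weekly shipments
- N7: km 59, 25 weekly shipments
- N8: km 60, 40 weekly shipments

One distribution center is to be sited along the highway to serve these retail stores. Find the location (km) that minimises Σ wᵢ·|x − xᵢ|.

x = 28

For a sum of weighted absolute distances on a line, the optimum is the weighted median (not the mean). Total weight W = 680; half-weight = 340.
Sort by position and accumulate weight:
  km 5 (N1, w=10) → cum 10
  km 7 (N2, w=275) → cum 285
  km 28 (N3, w=125) → cum 410  ≥ 340 → median here
  km 31 (N4, w=5) → cum 415
  km 36 (N5, w=100) → cum 515
  km 47 (N6, w=100) → cum 615
  km 59 (N7, w=25) → cum 640
  km 60 (N8, w=40) → cum 680
Optimal location: km 28.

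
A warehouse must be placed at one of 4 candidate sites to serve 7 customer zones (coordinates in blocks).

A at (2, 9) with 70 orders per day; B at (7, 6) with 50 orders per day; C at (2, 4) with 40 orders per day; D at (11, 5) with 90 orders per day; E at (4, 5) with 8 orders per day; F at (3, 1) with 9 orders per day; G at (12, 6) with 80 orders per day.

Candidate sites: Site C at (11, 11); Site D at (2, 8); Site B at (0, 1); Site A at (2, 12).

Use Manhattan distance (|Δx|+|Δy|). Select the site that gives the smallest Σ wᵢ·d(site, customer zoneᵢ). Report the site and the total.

Site D, total 2732 blocks

Total weighted distance at each candidate:
  Site C (11, 11): total = 3146
  Site D (2, 8): total = 2732
  Site B (0, 1): total = 4301
  Site A (2, 12): total = 3980
Minimum is at Site D with total 2732 blocks.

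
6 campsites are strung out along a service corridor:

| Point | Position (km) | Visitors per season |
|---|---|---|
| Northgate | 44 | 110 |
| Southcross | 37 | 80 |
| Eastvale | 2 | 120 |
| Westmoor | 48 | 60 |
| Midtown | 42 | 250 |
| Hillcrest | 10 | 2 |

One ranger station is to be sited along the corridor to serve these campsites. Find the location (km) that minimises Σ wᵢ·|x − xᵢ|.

For a sum of weighted absolute distances on a line, the optimum is the weighted median (not the mean). Total weight W = 622; half-weight = 311.
Sort by position and accumulate weight:
  km 2 (Eastvale, w=120) → cum 120
  km 10 (Hillcrest, w=2) → cum 122
  km 37 (Southcross, w=80) → cum 202
  km 42 (Midtown, w=250) → cum 452  ≥ 311 → median here
  km 44 (Northgate, w=110) → cum 562
  km 48 (Westmoor, w=60) → cum 622
Optimal location: km 42.

x = 42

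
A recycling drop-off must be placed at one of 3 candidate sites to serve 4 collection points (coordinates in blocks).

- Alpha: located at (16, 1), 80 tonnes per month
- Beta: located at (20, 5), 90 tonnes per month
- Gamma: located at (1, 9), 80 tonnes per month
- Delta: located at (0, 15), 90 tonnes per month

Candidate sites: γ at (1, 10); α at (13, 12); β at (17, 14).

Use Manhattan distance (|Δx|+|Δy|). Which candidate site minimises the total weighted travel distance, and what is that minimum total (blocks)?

Total weighted distance at each candidate:
  γ (1, 10): total = 4700
  α (13, 12): total = 5020
  β (17, 14): total = 5500
Minimum is at γ with total 4700 blocks.

γ, total 4700 blocks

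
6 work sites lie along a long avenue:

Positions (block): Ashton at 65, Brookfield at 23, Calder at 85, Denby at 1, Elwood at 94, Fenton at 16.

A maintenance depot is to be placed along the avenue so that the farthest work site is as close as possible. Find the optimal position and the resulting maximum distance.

location 47.5, max distance 46.5

The 1-center on a line is the midpoint of the two extreme points: leftmost at 1, rightmost at 94.
Optimal location = (1 + 94)/2 = 47.5; maximum distance = (94 − 1)/2 = 46.5.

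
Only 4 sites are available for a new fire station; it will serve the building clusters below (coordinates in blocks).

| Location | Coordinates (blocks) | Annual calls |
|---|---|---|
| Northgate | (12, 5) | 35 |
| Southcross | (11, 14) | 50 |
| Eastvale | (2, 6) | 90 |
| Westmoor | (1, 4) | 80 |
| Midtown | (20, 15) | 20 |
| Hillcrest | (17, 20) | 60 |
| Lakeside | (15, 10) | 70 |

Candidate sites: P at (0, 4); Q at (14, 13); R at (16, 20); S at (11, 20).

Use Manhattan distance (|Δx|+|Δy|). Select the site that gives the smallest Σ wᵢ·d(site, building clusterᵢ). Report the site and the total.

Q, total 5060 blocks

Total weighted distance at each candidate:
  P (0, 4): total = 6015
  Q (14, 13): total = 5060
  R (16, 20): total = 7225
  S (11, 20): total = 6630
Minimum is at Q with total 5060 blocks.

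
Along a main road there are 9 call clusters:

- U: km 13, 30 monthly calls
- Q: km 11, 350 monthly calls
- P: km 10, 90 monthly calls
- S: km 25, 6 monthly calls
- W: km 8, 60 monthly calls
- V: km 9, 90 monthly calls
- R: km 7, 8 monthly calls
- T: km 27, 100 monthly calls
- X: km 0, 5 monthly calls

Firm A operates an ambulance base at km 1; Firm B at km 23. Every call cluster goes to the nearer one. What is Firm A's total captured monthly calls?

603

The indifferent point is the midpoint (1+23)/2 = 12; call clusters left of it (closer to Firm A at 1) go to Firm A, those right go to Firm B.
  X at 0 (w=5) → Firm A
  R at 7 (w=8) → Firm A
  W at 8 (w=60) → Firm A
  V at 9 (w=90) → Firm A
  P at 10 (w=90) → Firm A
  Q at 11 (w=350) → Firm A
  U at 13 (w=30) → Firm B
  S at 25 (w=6) → Firm B
  T at 27 (w=100) → Firm B
Firm A captures 603; Firm B captures 136.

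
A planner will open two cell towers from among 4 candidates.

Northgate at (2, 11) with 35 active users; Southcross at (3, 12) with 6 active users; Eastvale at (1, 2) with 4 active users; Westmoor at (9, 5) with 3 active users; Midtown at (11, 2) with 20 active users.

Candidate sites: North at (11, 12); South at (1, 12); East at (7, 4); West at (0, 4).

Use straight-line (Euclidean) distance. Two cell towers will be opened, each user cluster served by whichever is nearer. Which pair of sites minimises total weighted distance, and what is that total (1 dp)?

Evaluate every pair (each demand assigned to the nearer of the two):
  {South, East}: total = 182.9
  {South, West}: total = 321.2
  {North, South}: total = 323.3
  {East, West}: total = 411.2
  {North, East}: total = 470.5
  {North, West}: total = 533.6
Best pair: {South, East} with total 182.9.

{South, East}, total 182.9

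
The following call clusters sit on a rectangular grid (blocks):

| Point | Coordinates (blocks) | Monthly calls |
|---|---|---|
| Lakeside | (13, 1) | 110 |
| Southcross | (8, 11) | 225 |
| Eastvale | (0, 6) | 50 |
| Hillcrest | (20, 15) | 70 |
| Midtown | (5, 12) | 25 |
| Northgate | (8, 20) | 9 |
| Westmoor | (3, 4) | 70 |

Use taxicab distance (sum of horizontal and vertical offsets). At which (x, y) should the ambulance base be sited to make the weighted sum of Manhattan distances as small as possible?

(8, 11)

Manhattan distance separates: Σwᵢ(|x−xᵢ|+|y−yᵢ|) = Σwᵢ|x−xᵢ| + Σwᵢ|y−yᵢ|, so x and y are optimised independently as 1-D weighted medians.
Total weight W = 559; half = 279.5.
x-coordinate, sorted with cumulative weight:
  x=0 (Eastvale, w=50) cum 50
  x=3 (Westmoor, w=70) cum 120
  x=5 (Midtown, w=25) cum 145
  x=8 (Southcross, w=225) cum 370  ← median
  x=8 (Northgate, w=9) cum 379
  x=13 (Lakeside, w=110) cum 489
  x=20 (Hillcrest, w=70) cum 559
⇒ x* = 8
y-coordinate, sorted with cumulative weight:
  y=1 (Lakeside, w=110) cum 110
  y=4 (Westmoor, w=70) cum 180
  y=6 (Eastvale, w=50) cum 230
  y=11 (Southcross, w=225) cum 455  ← median
  y=12 (Midtown, w=25) cum 480
  y=15 (Hillcrest, w=70) cum 550
  y=20 (Northgate, w=9) cum 559
⇒ y* = 11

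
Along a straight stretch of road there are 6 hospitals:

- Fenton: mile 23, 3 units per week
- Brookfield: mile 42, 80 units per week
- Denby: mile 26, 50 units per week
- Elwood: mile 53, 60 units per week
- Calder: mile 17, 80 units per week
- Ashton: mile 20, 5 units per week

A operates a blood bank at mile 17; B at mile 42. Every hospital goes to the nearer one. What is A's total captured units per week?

138

The indifferent point is the midpoint (17+42)/2 = 29.5; hospitals left of it (closer to A at 17) go to A, those right go to B.
  Calder at 17 (w=80) → A
  Ashton at 20 (w=5) → A
  Fenton at 23 (w=3) → A
  Denby at 26 (w=50) → A
  Brookfield at 42 (w=80) → B
  Elwood at 53 (w=60) → B
A captures 138; B captures 140.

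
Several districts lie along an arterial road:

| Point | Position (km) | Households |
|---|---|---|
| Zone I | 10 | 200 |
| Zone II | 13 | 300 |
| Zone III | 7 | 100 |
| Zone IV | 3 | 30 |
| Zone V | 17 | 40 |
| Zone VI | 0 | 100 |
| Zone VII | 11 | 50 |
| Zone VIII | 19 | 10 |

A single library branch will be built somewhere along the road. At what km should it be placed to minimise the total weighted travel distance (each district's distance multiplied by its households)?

x = 10

For a sum of weighted absolute distances on a line, the optimum is the weighted median (not the mean). Total weight W = 830; half-weight = 415.
Sort by position and accumulate weight:
  km 0 (Zone VI, w=100) → cum 100
  km 3 (Zone IV, w=30) → cum 130
  km 7 (Zone III, w=100) → cum 230
  km 10 (Zone I, w=200) → cum 430  ≥ 415 → median here
  km 11 (Zone VII, w=50) → cum 480
  km 13 (Zone II, w=300) → cum 780
  km 17 (Zone V, w=40) → cum 820
  km 19 (Zone VIII, w=10) → cum 830
Optimal location: km 10.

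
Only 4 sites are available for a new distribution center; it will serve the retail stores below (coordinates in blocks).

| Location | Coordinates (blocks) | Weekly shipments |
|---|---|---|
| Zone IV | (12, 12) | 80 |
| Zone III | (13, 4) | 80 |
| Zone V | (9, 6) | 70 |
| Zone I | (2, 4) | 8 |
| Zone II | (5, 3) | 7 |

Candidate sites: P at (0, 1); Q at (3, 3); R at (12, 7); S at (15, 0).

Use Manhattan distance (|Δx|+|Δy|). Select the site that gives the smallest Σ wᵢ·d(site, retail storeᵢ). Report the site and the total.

Total weighted distance at each candidate:
  P (0, 1): total = 4189
  Q (3, 3): total = 2980
  R (12, 7): total = 1181
  S (15, 0): total = 2747
Minimum is at R with total 1181 blocks.

R, total 1181 blocks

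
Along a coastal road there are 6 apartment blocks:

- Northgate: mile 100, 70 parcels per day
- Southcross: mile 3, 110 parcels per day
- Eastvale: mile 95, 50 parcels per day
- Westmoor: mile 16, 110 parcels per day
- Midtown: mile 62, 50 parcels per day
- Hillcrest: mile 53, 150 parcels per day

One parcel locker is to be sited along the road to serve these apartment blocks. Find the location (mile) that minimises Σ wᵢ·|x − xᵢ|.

For a sum of weighted absolute distances on a line, the optimum is the weighted median (not the mean). Total weight W = 540; half-weight = 270.
Sort by position and accumulate weight:
  mile 3 (Southcross, w=110) → cum 110
  mile 16 (Westmoor, w=110) → cum 220
  mile 53 (Hillcrest, w=150) → cum 370  ≥ 270 → median here
  mile 62 (Midtown, w=50) → cum 420
  mile 95 (Eastvale, w=50) → cum 470
  mile 100 (Northgate, w=70) → cum 540
Optimal location: mile 53.

x = 53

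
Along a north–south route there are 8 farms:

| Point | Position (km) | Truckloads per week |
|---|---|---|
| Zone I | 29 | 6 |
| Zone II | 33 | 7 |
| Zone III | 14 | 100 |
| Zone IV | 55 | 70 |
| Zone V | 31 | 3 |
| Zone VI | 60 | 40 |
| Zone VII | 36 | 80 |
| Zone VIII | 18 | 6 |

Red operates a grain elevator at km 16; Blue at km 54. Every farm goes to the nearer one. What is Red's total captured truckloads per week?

The indifferent point is the midpoint (16+54)/2 = 35; farms left of it (closer to Red at 16) go to Red, those right go to Blue.
  Zone III at 14 (w=100) → Red
  Zone VIII at 18 (w=6) → Red
  Zone I at 29 (w=6) → Red
  Zone V at 31 (w=3) → Red
  Zone II at 33 (w=7) → Red
  Zone VII at 36 (w=80) → Blue
  Zone IV at 55 (w=70) → Blue
  Zone VI at 60 (w=40) → Blue
Red captures 122; Blue captures 190.

122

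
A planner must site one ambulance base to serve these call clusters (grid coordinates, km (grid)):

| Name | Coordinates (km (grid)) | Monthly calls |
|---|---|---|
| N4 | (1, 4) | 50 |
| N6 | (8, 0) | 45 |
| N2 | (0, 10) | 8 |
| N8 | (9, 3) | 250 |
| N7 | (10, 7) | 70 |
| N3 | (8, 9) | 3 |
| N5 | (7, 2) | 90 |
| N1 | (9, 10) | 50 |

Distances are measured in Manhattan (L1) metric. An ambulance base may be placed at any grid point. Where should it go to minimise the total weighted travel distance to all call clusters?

Manhattan distance separates: Σwᵢ(|x−xᵢ|+|y−yᵢ|) = Σwᵢ|x−xᵢ| + Σwᵢ|y−yᵢ|, so x and y are optimised independently as 1-D weighted medians.
Total weight W = 566; half = 283.
x-coordinate, sorted with cumulative weight:
  x=0 (N2, w=8) cum 8
  x=1 (N4, w=50) cum 58
  x=7 (N5, w=90) cum 148
  x=8 (N6, w=45) cum 193
  x=8 (N3, w=3) cum 196
  x=9 (N8, w=250) cum 446  ← median
  x=9 (N1, w=50) cum 496
  x=10 (N7, w=70) cum 566
⇒ x* = 9
y-coordinate, sorted with cumulative weight:
  y=0 (N6, w=45) cum 45
  y=2 (N5, w=90) cum 135
  y=3 (N8, w=250) cum 385  ← median
  y=4 (N4, w=50) cum 435
  y=7 (N7, w=70) cum 505
  y=9 (N3, w=3) cum 508
  y=10 (N2, w=8) cum 516
  y=10 (N1, w=50) cum 566
⇒ y* = 3

(9, 3)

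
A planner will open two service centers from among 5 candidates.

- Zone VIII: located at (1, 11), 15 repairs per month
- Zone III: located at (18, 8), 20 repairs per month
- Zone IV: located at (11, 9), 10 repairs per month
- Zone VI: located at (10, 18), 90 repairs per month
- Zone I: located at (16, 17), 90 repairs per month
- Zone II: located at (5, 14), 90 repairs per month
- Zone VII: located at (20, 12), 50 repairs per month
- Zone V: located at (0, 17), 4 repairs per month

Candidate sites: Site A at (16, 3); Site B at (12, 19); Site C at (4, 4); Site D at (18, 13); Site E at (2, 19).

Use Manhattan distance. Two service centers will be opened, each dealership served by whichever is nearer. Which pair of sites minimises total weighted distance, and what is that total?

Evaluate every pair (each demand assigned to the nearer of the two):
  {Site D, Site E}: total = 2581
  {Site B, Site D}: total = 2591
  {Site B, Site E}: total = 2881
  {Site A, Site B}: total = 3131
  {Site B, Site C}: total = 3206
  {Site C, Site D}: total = 3278
  {Site A, Site D}: total = 3703
  {Site A, Site E}: total = 3841
  {Site C, Site E}: total = 4801
  {Site A, Site C}: total = 5168
Best pair: {Site D, Site E} with total 2581.

{Site D, Site E}, total 2581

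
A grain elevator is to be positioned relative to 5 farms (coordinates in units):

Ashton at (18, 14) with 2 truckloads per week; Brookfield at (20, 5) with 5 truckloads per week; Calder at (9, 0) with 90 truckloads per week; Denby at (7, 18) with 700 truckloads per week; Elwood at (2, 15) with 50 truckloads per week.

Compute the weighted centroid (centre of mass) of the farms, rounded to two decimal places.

(7.02, 15.82)

The minimiser of Σwᵢ‖p−pᵢ‖² is the weighted centroid p* = (Σwᵢpᵢ)/(Σwᵢ).
Σwᵢ = 847.
Σwᵢxᵢ = 2·18 + 5·20 + 90·9 + 700·7 + 50·2 = 5946.
Σwᵢyᵢ = 2·14 + 5·5 + 90·0 + 700·18 + 50·15 = 13403.
x* = 5946/847 = 7.02, y* = 13403/847 = 15.82.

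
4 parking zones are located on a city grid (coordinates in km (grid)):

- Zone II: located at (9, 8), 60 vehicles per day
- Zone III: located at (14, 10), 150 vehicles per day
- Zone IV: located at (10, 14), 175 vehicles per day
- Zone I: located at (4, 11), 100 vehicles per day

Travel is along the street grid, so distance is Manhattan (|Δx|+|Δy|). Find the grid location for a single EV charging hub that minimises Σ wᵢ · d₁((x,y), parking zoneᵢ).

Manhattan distance separates: Σwᵢ(|x−xᵢ|+|y−yᵢ|) = Σwᵢ|x−xᵢ| + Σwᵢ|y−yᵢ|, so x and y are optimised independently as 1-D weighted medians.
Total weight W = 485; half = 242.5.
x-coordinate, sorted with cumulative weight:
  x=4 (Zone I, w=100) cum 100
  x=9 (Zone II, w=60) cum 160
  x=10 (Zone IV, w=175) cum 335  ← median
  x=14 (Zone III, w=150) cum 485
⇒ x* = 10
y-coordinate, sorted with cumulative weight:
  y=8 (Zone II, w=60) cum 60
  y=10 (Zone III, w=150) cum 210
  y=11 (Zone I, w=100) cum 310  ← median
  y=14 (Zone IV, w=175) cum 485
⇒ y* = 11

(10, 11)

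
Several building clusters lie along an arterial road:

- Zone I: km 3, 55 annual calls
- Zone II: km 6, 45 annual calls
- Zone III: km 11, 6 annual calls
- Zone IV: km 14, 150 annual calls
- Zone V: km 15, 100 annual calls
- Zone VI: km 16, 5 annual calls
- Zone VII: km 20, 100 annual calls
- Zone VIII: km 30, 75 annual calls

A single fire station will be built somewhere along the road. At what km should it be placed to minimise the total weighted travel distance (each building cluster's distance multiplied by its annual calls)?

For a sum of weighted absolute distances on a line, the optimum is the weighted median (not the mean). Total weight W = 536; half-weight = 268.
Sort by position and accumulate weight:
  km 3 (Zone I, w=55) → cum 55
  km 6 (Zone II, w=45) → cum 100
  km 11 (Zone III, w=6) → cum 106
  km 14 (Zone IV, w=150) → cum 256
  km 15 (Zone V, w=100) → cum 356  ≥ 268 → median here
  km 16 (Zone VI, w=5) → cum 361
  km 20 (Zone VII, w=100) → cum 461
  km 30 (Zone VIII, w=75) → cum 536
Optimal location: km 15.

x = 15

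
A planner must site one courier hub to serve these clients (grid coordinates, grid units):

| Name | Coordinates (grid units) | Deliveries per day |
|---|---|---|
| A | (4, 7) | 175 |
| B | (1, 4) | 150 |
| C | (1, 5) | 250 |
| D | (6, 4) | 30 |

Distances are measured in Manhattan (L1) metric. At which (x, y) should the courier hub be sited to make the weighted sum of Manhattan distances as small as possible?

(1, 5)

Manhattan distance separates: Σwᵢ(|x−xᵢ|+|y−yᵢ|) = Σwᵢ|x−xᵢ| + Σwᵢ|y−yᵢ|, so x and y are optimised independently as 1-D weighted medians.
Total weight W = 605; half = 302.5.
x-coordinate, sorted with cumulative weight:
  x=1 (B, w=150) cum 150
  x=1 (C, w=250) cum 400  ← median
  x=4 (A, w=175) cum 575
  x=6 (D, w=30) cum 605
⇒ x* = 1
y-coordinate, sorted with cumulative weight:
  y=4 (B, w=150) cum 150
  y=4 (D, w=30) cum 180
  y=5 (C, w=250) cum 430  ← median
  y=7 (A, w=175) cum 605
⇒ y* = 5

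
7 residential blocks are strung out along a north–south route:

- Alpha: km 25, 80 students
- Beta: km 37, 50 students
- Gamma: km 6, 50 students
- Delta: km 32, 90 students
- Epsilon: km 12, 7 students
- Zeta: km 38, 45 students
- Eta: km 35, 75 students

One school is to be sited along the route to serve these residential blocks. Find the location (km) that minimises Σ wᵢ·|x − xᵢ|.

x = 32

For a sum of weighted absolute distances on a line, the optimum is the weighted median (not the mean). Total weight W = 397; half-weight = 198.5.
Sort by position and accumulate weight:
  km 6 (Gamma, w=50) → cum 50
  km 12 (Epsilon, w=7) → cum 57
  km 25 (Alpha, w=80) → cum 137
  km 32 (Delta, w=90) → cum 227  ≥ 198.5 → median here
  km 35 (Eta, w=75) → cum 302
  km 37 (Beta, w=50) → cum 352
  km 38 (Zeta, w=45) → cum 397
Optimal location: km 32.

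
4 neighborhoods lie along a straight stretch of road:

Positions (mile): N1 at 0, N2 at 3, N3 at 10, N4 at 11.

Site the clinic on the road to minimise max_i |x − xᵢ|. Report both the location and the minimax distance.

location 5.5, max distance 5.5

The 1-center on a line is the midpoint of the two extreme points: leftmost at 0, rightmost at 11.
Optimal location = (0 + 11)/2 = 5.5; maximum distance = (11 − 0)/2 = 5.5.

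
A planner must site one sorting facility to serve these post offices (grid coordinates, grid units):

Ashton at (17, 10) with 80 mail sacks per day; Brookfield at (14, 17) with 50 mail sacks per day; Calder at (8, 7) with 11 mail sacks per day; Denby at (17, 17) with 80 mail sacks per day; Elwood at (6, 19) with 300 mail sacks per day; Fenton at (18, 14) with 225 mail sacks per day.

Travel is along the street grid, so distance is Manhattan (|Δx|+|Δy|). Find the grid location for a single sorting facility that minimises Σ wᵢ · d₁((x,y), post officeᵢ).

(17, 17)

Manhattan distance separates: Σwᵢ(|x−xᵢ|+|y−yᵢ|) = Σwᵢ|x−xᵢ| + Σwᵢ|y−yᵢ|, so x and y are optimised independently as 1-D weighted medians.
Total weight W = 746; half = 373.
x-coordinate, sorted with cumulative weight:
  x=6 (Elwood, w=300) cum 300
  x=8 (Calder, w=11) cum 311
  x=14 (Brookfield, w=50) cum 361
  x=17 (Ashton, w=80) cum 441  ← median
  x=17 (Denby, w=80) cum 521
  x=18 (Fenton, w=225) cum 746
⇒ x* = 17
y-coordinate, sorted with cumulative weight:
  y=7 (Calder, w=11) cum 11
  y=10 (Ashton, w=80) cum 91
  y=14 (Fenton, w=225) cum 316
  y=17 (Brookfield, w=50) cum 366
  y=17 (Denby, w=80) cum 446  ← median
  y=19 (Elwood, w=300) cum 746
⇒ y* = 17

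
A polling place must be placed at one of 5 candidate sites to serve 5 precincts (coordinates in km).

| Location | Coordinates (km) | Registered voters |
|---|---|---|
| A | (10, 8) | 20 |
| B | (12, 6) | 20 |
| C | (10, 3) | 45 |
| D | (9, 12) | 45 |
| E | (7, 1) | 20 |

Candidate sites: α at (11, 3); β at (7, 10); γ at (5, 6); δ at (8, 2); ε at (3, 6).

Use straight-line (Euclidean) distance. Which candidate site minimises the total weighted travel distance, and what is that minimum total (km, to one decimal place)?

α, total 714.5 km

Total weighted distance at each candidate:
  α (11, 3): total = 714.5
  β (7, 10): total = 850.2
  γ (5, 6): total = 942.3
  δ (8, 2): total = 820.8
  ε (3, 6): total = 1178.2
Minimum is at α with total 714.5 km.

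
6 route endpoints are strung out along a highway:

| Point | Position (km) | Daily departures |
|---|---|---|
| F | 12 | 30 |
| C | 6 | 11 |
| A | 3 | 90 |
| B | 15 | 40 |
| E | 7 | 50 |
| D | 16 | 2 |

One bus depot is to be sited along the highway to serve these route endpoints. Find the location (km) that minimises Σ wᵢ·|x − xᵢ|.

For a sum of weighted absolute distances on a line, the optimum is the weighted median (not the mean). Total weight W = 223; half-weight = 111.5.
Sort by position and accumulate weight:
  km 3 (A, w=90) → cum 90
  km 6 (C, w=11) → cum 101
  km 7 (E, w=50) → cum 151  ≥ 111.5 → median here
  km 12 (F, w=30) → cum 181
  km 15 (B, w=40) → cum 221
  km 16 (D, w=2) → cum 223
Optimal location: km 7.

x = 7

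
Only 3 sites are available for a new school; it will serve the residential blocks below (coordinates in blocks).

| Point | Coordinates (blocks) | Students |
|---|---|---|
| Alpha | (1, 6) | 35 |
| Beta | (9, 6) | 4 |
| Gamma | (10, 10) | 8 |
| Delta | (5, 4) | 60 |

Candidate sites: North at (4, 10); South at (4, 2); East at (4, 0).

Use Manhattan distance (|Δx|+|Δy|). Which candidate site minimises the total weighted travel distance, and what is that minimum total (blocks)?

South, total 573 blocks

Total weighted distance at each candidate:
  North (4, 10): total = 749
  South (4, 2): total = 573
  East (4, 0): total = 787
Minimum is at South with total 573 blocks.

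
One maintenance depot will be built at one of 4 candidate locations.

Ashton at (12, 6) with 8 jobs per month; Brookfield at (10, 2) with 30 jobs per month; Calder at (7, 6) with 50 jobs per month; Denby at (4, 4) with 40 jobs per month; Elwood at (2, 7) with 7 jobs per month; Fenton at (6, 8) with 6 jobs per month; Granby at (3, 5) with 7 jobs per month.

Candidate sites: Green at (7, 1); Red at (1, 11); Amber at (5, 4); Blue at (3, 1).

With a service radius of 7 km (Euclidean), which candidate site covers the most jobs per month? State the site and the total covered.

Amber, covering 140

Coverage radius r = 7 km; a point is covered iff (Δx)²+(Δy)² ≤ 7² = 49.
  Green (7, 1): covers {Brookfield, Calder, Denby, Granby} → 127
  Red (1, 11): covers {Elwood, Fenton, Granby} → 20
  Amber (5, 4): covers {Brookfield, Calder, Denby, Elwood, Fenton, Granby} → 140
  Blue (3, 1): covers {Calder, Denby, Elwood, Granby} → 104
Maximum coverage at Amber: 140 jobs per month.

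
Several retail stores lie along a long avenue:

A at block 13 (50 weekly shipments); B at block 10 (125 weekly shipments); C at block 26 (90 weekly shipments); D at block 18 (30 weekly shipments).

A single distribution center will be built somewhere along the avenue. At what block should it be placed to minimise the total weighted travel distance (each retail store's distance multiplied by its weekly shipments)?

x = 13

For a sum of weighted absolute distances on a line, the optimum is the weighted median (not the mean). Total weight W = 295; half-weight = 147.5.
Sort by position and accumulate weight:
  block 10 (B, w=125) → cum 125
  block 13 (A, w=50) → cum 175  ≥ 147.5 → median here
  block 18 (D, w=30) → cum 205
  block 26 (C, w=90) → cum 295
Optimal location: block 13.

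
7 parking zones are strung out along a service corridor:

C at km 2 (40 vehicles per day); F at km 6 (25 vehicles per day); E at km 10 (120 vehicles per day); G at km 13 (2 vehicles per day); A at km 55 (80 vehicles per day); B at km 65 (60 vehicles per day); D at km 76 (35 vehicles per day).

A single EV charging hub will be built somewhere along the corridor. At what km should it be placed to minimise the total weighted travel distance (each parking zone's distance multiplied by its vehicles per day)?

For a sum of weighted absolute distances on a line, the optimum is the weighted median (not the mean). Total weight W = 362; half-weight = 181.
Sort by position and accumulate weight:
  km 2 (C, w=40) → cum 40
  km 6 (F, w=25) → cum 65
  km 10 (E, w=120) → cum 185  ≥ 181 → median here
  km 13 (G, w=2) → cum 187
  km 55 (A, w=80) → cum 267
  km 65 (B, w=60) → cum 327
  km 76 (D, w=35) → cum 362
Optimal location: km 10.

x = 10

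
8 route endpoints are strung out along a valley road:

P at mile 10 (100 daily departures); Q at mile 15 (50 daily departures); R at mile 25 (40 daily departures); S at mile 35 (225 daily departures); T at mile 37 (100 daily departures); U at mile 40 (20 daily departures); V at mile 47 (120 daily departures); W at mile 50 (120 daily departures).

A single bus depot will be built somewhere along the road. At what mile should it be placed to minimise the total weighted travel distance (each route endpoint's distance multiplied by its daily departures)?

x = 35

For a sum of weighted absolute distances on a line, the optimum is the weighted median (not the mean). Total weight W = 775; half-weight = 387.5.
Sort by position and accumulate weight:
  mile 10 (P, w=100) → cum 100
  mile 15 (Q, w=50) → cum 150
  mile 25 (R, w=40) → cum 190
  mile 35 (S, w=225) → cum 415  ≥ 387.5 → median here
  mile 37 (T, w=100) → cum 515
  mile 40 (U, w=20) → cum 535
  mile 47 (V, w=120) → cum 655
  mile 50 (W, w=120) → cum 775
Optimal location: mile 35.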